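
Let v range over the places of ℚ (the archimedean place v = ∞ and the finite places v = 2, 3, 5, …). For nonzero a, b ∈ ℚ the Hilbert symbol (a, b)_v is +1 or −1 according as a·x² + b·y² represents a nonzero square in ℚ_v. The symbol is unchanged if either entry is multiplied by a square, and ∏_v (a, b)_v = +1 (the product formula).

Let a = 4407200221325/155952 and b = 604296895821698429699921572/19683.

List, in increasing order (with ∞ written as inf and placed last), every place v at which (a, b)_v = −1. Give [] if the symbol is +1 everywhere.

[2, 41]

(a, b) ≡ (5197119, 179211) mod (ℚ^×)²; places V = {2, 3, 5, 7, 11, 13, 19, 29, 31, 41, 47, ∞}.
(a,b)_13: α=0, u≡11; β=2, v≡5 (mod 13); (11|13)=-1, (5|13)=-1; sign (−1)^0·-1^2·-1^0 = +1.
(a,b)_47: α=1, u≡40; β=3, v≡18 (mod 47); (40|47)=-1, (18|47)=+1; sign (−1)^1·-1^3·+1^1 = +1.
(a,b)_5: α=2, u≡4; β=0, v≡4 (mod 5); (4|5)=+1, (4|5)=+1; sign (−1)^0·+1^0·+1^2 = +1.
(a,b)_29: α=3, u≡23; β=4, v≡7 (mod 29); (23|29)=+1, (7|29)=+1; sign (−1)^0·+1^4·+1^3 = +1.
(a,b)_11: α=2, u≡4; β=2, v≡10 (mod 11); (4|11)=+1, (10|11)=-1; sign (−1)^0·+1^2·-1^2 = +1.
(a,b)_7: α=0, u≡1; β=2, v≡1 (mod 7); (1|7)=+1, (1|7)=+1; sign (−1)^0·+1^2·+1^0 = +1.
(a,b)_2: α=-4, β=2; u≡7, v≡3 (mod 8); ε(u)ε(v)=1·1, αω(v)=-4·1, βω(u)=2·0; sum ≡ 1  ⇒  -1.
(a,b)_∞: sgn(5197119)=+, sgn(179211)=+, so +1.
(a,b)_31: α=1, u≡18; β=3, v≡12 (mod 31); (18|31)=+1, (12|31)=-1; sign (−1)^1·+1^3·-1^1 = +1.
(a,b)_19: α=-2, u≡17; β=0, v≡10 (mod 19); (17|19)=+1, (10|19)=-1; sign (−1)^0·+1^0·-1^-2 = +1.
(a,b)_41: α=1, u≡24; β=3, v≡33 (mod 41); (24|41)=-1, (33|41)=+1; sign (−1)^0·-1^3·+1^1 = -1.
(a,b)_3: α=-3, u≡2; β=-9, v≡1 (mod 3); (2|3)=-1, (1|3)=+1; sign (−1)^1·-1^-9·+1^-3 = +1.
|Ram(5197119, 179211)| = 2, even; anisotropic at {2, 41}.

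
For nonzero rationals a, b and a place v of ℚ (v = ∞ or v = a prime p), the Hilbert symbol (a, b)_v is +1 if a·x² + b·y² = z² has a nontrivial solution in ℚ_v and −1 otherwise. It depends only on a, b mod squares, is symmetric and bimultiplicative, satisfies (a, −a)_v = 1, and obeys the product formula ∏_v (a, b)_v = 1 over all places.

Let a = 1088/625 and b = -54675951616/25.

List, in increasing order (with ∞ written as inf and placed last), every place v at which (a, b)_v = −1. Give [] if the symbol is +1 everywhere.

[11, 17]

Mod squares: a ≡ 17, b ≡ -46189. Check v ∈ {∞, 2, 5, 11, 13, 17, 19}.
v=17: a=17^1·(≡1), b=17^3·(≡6) mod 17; (1|17)=+1, (6|17)=-1; (−1)^{1·3·8}·(+1)^3·(-1)^1 = -1.
v=∞: 17 > 0 and -46189 < 0  ⇒  (a,b)_∞ = +1.
v=13: a=13^0·(≡9), b=13^1·(≡12) mod 13; (9|13)=+1, (12|13)=+1; (−1)^{0·1·6}·(+1)^1·(+1)^0 = +1.
v=19: a=19^0·(≡7), b=19^1·(≡1) mod 19; (7|19)=+1, (1|19)=+1; (−1)^{0·1·9}·(+1)^1·(+1)^0 = +1.
v=11: a=11^0·(≡6), b=11^1·(≡1) mod 11; (6|11)=-1, (1|11)=+1; (−1)^{0·1·5}·(-1)^1·(+1)^0 = -1.
v=2: v_2(a)=6, v_2(b)=12; units ≡ 1, 3 (mod 8); ε·ε+αω+βω = 0·1+6·1+12·0 ≡ 0  ⇒  (a,b)_2 = +1.
v=5: a=5^-4·(≡3), b=5^-2·(≡4) mod 5; (3|5)=-1, (4|5)=+1; (−1)^{-4·-2·2}·(-1)^-2·(+1)^-4 = +1.
Ram(17, -46189) = {11, 17}; no ℚ_11-point on the conic.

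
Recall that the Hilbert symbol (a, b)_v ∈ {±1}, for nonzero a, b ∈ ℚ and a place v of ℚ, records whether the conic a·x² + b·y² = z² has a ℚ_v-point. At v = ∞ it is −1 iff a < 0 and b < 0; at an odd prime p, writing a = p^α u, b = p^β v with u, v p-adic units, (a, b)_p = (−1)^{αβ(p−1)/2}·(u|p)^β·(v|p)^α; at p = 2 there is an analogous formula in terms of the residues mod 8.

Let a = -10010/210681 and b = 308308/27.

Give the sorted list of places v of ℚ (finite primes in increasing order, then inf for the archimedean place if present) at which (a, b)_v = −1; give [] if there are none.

[2, 11]

Mod squares: a ≡ -10010, b ≡ 39. Check v ∈ {∞, 2, 3, 5, 7, 11, 13, 17}.
v=17: a=17^-2·(≡7), b=17^0·(≡3) mod 17; (7|17)=-1, (3|17)=-1; (−1)^{-2·0·8}·(-1)^0·(-1)^-2 = +1.
v=7: a=7^1·(≡6), b=7^2·(≡1) mod 7; (6|7)=-1, (1|7)=+1; (−1)^{1·2·3}·(-1)^2·(+1)^1 = +1.
v=3: a=3^-6·(≡1), b=3^-3·(≡1) mod 3; (1|3)=+1, (1|3)=+1; (−1)^{-6·-3·1}·(+1)^-3·(+1)^-6 = +1.
v=5: a=5^1·(≡3), b=5^0·(≡4) mod 5; (3|5)=-1, (4|5)=+1; (−1)^{1·0·2}·(-1)^0·(+1)^1 = +1.
v=∞: -10010 < 0 and 39 > 0  ⇒  (a,b)_∞ = +1.
v=11: a=11^1·(≡4), b=11^2·(≡8) mod 11; (4|11)=+1, (8|11)=-1; (−1)^{1·2·5}·(+1)^2·(-1)^1 = -1.
v=2: v_2(a)=1, v_2(b)=2; units ≡ 3, 7 (mod 8); ε·ε+αω+βω = 1·1+1·0+2·1 ≡ 1  ⇒  (a,b)_2 = -1.
v=13: a=13^1·(≡12), b=13^1·(≡4) mod 13; (12|13)=+1, (4|13)=+1; (−1)^{1·1·6}·(+1)^1·(+1)^1 = +1.
|Ram(-10010, 39)| = 2, even; anisotropic at {2, 11}.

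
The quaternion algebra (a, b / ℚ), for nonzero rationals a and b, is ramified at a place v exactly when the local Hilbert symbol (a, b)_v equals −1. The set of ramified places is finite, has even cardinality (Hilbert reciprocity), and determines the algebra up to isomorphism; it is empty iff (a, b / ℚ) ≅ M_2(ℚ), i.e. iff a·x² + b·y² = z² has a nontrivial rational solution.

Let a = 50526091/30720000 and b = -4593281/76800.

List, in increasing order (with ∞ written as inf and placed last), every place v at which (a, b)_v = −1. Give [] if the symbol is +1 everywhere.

(a, b) ≡ (10353, -113883) mod (ℚ^×)²; places V = {2, 3, 5, 7, 11, 17, 29, ∞}.
(a,b)_11: α=4, u≡10; β=3, v≡4 (mod 11); (10|11)=-1, (4|11)=+1; sign (−1)^0·-1^3·+1^4 = -1.
(a,b)_17: α=1, u≡7; β=1, v≡2 (mod 17); (7|17)=-1, (2|17)=+1; sign (−1)^0·-1^1·+1^1 = -1.
(a,b)_2: α=-14, β=-10; u≡1, v≡5 (mod 8); ε(u)ε(v)=0·0, αω(v)=-14·1, βω(u)=-10·0; sum ≡ 0  ⇒  +1.
(a,b)_7: α=1, u≡4; β=1, v≡6 (mod 7); (4|7)=+1, (6|7)=-1; sign (−1)^1·+1^1·-1^1 = +1.
(a,b)_3: α=-1, u≡1; β=-1, v≡1 (mod 3); (1|3)=+1, (1|3)=+1; sign (−1)^1·+1^-1·+1^-1 = -1.
(a,b)_5: α=-4, u≡3; β=-2, v≡2 (mod 5); (3|5)=-1, (2|5)=-1; sign (−1)^0·-1^-2·-1^-4 = +1.
(a,b)_∞: sgn(10353)=+, sgn(-113883)=−, so +1.
(a,b)_29: α=1, u≡22; β=1, v≡12 (mod 29); (22|29)=+1, (12|29)=-1; sign (−1)^0·+1^1·-1^1 = -1.
Ram(10353, -113883) = {3, 11, 17, 29}; no ℚ_3-point on the conic.

[3, 11, 17, 29]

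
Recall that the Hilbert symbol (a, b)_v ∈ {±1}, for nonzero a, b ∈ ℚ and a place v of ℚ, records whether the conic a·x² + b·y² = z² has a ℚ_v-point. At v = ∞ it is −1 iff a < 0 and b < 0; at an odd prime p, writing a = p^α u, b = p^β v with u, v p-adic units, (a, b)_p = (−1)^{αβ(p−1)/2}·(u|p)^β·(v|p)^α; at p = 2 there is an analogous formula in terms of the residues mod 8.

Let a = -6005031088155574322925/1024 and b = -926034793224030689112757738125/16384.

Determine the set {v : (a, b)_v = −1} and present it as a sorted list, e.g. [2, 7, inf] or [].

Mod squares: a ≡ -5797, b ≡ -3648421. Check v ∈ {∞, 2, 3, 5, 7, 11, 17, 23, 31, 43}.
v=43: a=43^2·(≡32), b=43^3·(≡21) mod 43; (32|43)=-1, (21|43)=+1; (−1)^{2·3·21}·(-1)^3·(+1)^2 = -1.
v=5: a=5^2·(≡2), b=5^4·(≡1) mod 5; (2|5)=-1, (1|5)=+1; (−1)^{2·4·2}·(-1)^4·(+1)^2 = +1.
v=31: a=31^1·(≡26), b=31^1·(≡5) mod 31; (26|31)=-1, (5|31)=+1; (−1)^{1·1·15}·(-1)^1·(+1)^1 = +1.
v=2: v_2(a)=-10, v_2(b)=-14; units ≡ 3, 3 (mod 8); ε·ε+αω+βω = 1·1+-10·1+-14·1 ≡ 1  ⇒  (a,b)_2 = -1.
v=11: a=11^5·(≡4), b=11^6·(≡1) mod 11; (4|11)=+1, (1|11)=+1; (−1)^{5·6·5}·(+1)^6·(+1)^5 = +1.
v=17: a=17^1·(≡13), b=17^1·(≡12) mod 17; (13|17)=+1, (12|17)=-1; (−1)^{1·1·8}·(+1)^1·(-1)^1 = -1.
v=3: a=3^10·(≡2), b=3^14·(≡2) mod 3; (2|3)=-1, (2|3)=-1; (−1)^{10·14·1}·(-1)^14·(-1)^10 = +1.
v=7: a=7^2·(≡5), b=7^3·(≡5) mod 7; (5|7)=-1, (5|7)=-1; (−1)^{2·3·3}·(-1)^3·(-1)^2 = -1.
v=23: a=23^2·(≡15), b=23^3·(≡12) mod 23; (15|23)=-1, (12|23)=+1; (−1)^{2·3·11}·(-1)^3·(+1)^2 = -1.
v=∞: -5797 < 0 and -3648421 < 0  ⇒  (a,b)_∞ = -1.
Ram(-5797, -3648421) = {2, 7, 17, 23, 43, ∞}; no ℚ_2-point on the conic.

[2, 7, 17, 23, 43, inf]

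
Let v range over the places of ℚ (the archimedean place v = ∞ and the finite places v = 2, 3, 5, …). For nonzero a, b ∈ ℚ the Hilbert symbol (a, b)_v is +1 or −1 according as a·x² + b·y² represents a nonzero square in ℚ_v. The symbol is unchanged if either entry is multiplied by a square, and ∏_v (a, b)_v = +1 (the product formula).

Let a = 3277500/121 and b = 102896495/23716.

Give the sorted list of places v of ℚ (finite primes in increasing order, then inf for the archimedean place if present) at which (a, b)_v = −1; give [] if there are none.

[2, 3, 13, 23]

Mod squares: a ≡ 1311, b ≡ 608855. Check v ∈ {∞, 2, 3, 5, 7, 11, 13, 17, 19, 23, 29}.
v=∞: 1311 > 0 and 608855 > 0  ⇒  (a,b)_∞ = +1.
v=17: a=17^0·(≡1), b=17^1·(≡4) mod 17; (1|17)=+1, (4|17)=+1; (−1)^{0·1·8}·(+1)^1·(+1)^0 = +1.
v=11: a=11^-2·(≡6), b=11^-2·(≡1) mod 11; (6|11)=-1, (1|11)=+1; (−1)^{-2·-2·5}·(-1)^-2·(+1)^-2 = +1.
v=29: a=29^0·(≡13), b=29^1·(≡4) mod 29; (13|29)=+1, (4|29)=+1; (−1)^{0·1·14}·(+1)^1·(+1)^0 = +1.
v=5: a=5^4·(≡4), b=5^1·(≡4) mod 5; (4|5)=+1, (4|5)=+1; (−1)^{4·1·2}·(+1)^1·(+1)^4 = +1.
v=7: a=7^0·(≡1), b=7^-2·(≡2) mod 7; (1|7)=+1, (2|7)=+1; (−1)^{0·-2·3}·(+1)^-2·(+1)^0 = +1.
v=19: a=19^1·(≡8), b=19^1·(≡4) mod 19; (8|19)=-1, (4|19)=+1; (−1)^{1·1·9}·(-1)^1·(+1)^1 = +1.
v=3: a=3^1·(≡2), b=3^0·(≡2) mod 3; (2|3)=-1, (2|3)=-1; (−1)^{1·0·1}·(-1)^0·(-1)^1 = -1.
v=23: a=23^1·(≡14), b=23^0·(≡5) mod 23; (14|23)=-1, (5|23)=-1; (−1)^{1·0·11}·(-1)^0·(-1)^1 = -1.
v=2: v_2(a)=2, v_2(b)=-2; units ≡ 7, 7 (mod 8); ε·ε+αω+βω = 1·1+2·0+-2·0 ≡ 1  ⇒  (a,b)_2 = -1.
v=13: a=13^0·(≡11), b=13^3·(≡12) mod 13; (11|13)=-1, (12|13)=+1; (−1)^{0·3·6}·(-1)^3·(+1)^0 = -1.
(1311, 608855 / ℚ) ramifies at {2, 3, 13, 23}: a division algebra.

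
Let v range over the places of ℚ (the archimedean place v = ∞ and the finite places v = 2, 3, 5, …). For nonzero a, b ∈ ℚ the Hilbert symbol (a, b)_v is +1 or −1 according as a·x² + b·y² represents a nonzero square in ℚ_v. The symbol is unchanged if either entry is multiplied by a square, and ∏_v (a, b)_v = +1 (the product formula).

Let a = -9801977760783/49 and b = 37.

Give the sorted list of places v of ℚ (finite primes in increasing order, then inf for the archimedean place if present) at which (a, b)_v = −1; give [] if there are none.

(a, b) ≡ (-12182287, 37) mod (ℚ^×)²; places V = {2, 3, 7, 13, 19, 23, 31, 37, 43, ∞}.
(a,b)_37: α=1, u≡7; β=1, v≡1 (mod 37); (7|37)=+1, (1|37)=+1; sign (−1)^0·+1^1·+1^1 = +1.
(a,b)_23: α=2, u≡8; β=0, v≡14 (mod 23); (8|23)=+1, (14|23)=-1; sign (−1)^0·+1^0·-1^2 = +1.
(a,b)_19: α=1, u≡17; β=0, v≡18 (mod 19); (17|19)=+1, (18|19)=-1; sign (−1)^0·+1^0·-1^1 = -1.
(a,b)_7: α=-2, u≡2; β=0, v≡2 (mod 7); (2|7)=+1, (2|7)=+1; sign (−1)^0·+1^0·+1^-2 = +1.
(a,b)_2: α=0, β=0; u≡1, v≡5 (mod 8); ε(u)ε(v)=0·0, αω(v)=0·1, βω(u)=0·0; sum ≡ 0  ⇒  +1.
(a,b)_31: α=1, u≡16; β=0, v≡6 (mod 31); (16|31)=+1, (6|31)=-1; sign (−1)^0·+1^0·-1^1 = -1.
(a,b)_∞: sgn(-12182287)=−, sgn(37)=+, so +1.
(a,b)_3: α=2, u≡2; β=0, v≡1 (mod 3); (2|3)=-1, (1|3)=+1; sign (−1)^0·-1^0·+1^2 = +1.
(a,b)_13: α=3, u≡7; β=0, v≡11 (mod 13); (7|13)=-1, (11|13)=-1; sign (−1)^0·-1^0·-1^3 = -1.
(a,b)_43: α=1, u≡22; β=0, v≡37 (mod 43); (22|43)=-1, (37|43)=-1; sign (−1)^0·-1^0·-1^1 = -1.
Ram(-12182287, 37) = {13, 19, 31, 43}; no ℚ_13-point on the conic.

[13, 19, 31, 43]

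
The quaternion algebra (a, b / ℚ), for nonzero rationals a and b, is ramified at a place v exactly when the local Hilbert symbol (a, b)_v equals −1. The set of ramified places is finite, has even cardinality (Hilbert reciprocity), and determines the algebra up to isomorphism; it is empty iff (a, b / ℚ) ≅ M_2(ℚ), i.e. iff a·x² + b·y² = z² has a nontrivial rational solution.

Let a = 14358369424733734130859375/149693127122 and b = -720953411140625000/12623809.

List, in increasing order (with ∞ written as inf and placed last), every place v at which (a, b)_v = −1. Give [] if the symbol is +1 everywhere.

Mod squares: a ≡ 3208270, b ≡ -3770. Check v ∈ {∞, 2, 3, 5, 7, 11, 13, 17, 19, 23, 29, 37}.
v=17: a=17^-2·(≡2), b=17^-2·(≡2) mod 17; (2|17)=+1, (2|17)=+1; (−1)^{-2·-2·8}·(+1)^-2·(+1)^-2 = +1.
v=13: a=13^1·(≡8), b=13^3·(≡3) mod 13; (8|13)=-1, (3|13)=+1; (−1)^{1·3·6}·(-1)^3·(+1)^1 = -1.
v=7: a=7^-2·(≡2), b=7^0·(≡6) mod 7; (2|7)=+1, (6|7)=-1; (−1)^{-2·0·3}·(+1)^0·(-1)^-2 = +1.
v=29: a=29^1·(≡25), b=29^1·(≡19) mod 29; (25|29)=+1, (19|29)=-1; (−1)^{1·1·14}·(+1)^1·(-1)^1 = -1.
v=11: a=11^-4·(≡10), b=11^-2·(≡5) mod 11; (10|11)=-1, (5|11)=+1; (−1)^{-4·-2·5}·(-1)^-2·(+1)^-4 = +1.
v=23: a=23^3·(≡18), b=23^2·(≡1) mod 23; (18|23)=+1, (1|23)=+1; (−1)^{3·2·11}·(+1)^2·(+1)^3 = +1.
v=2: v_2(a)=-1, v_2(b)=3; units ≡ 7, 3 (mod 8); ε·ε+αω+βω = 1·1+-1·1+3·0 ≡ 0  ⇒  (a,b)_2 = +1.
v=3: a=3^4·(≡1), b=3^0·(≡1) mod 3; (1|3)=+1, (1|3)=+1; (−1)^{4·0·1}·(+1)^0·(+1)^4 = +1.
v=37: a=37^3·(≡23), b=37^2·(≡10) mod 37; (23|37)=-1, (10|37)=+1; (−1)^{3·2·18}·(-1)^2·(+1)^3 = +1.
v=19: a=19^-2·(≡17), b=19^-2·(≡16) mod 19; (17|19)=+1, (16|19)=+1; (−1)^{-2·-2·9}·(+1)^-2·(+1)^-2 = +1.
v=∞: 3208270 > 0 and -3770 < 0  ⇒  (a,b)_∞ = +1.
v=5: a=5^17·(≡1), b=5^9·(≡4) mod 5; (1|5)=+1, (4|5)=+1; (−1)^{17·9·2}·(+1)^9·(+1)^17 = +1.
(3208270, -3770 / ℚ) ramifies at {13, 29}: a division algebra.

[13, 29]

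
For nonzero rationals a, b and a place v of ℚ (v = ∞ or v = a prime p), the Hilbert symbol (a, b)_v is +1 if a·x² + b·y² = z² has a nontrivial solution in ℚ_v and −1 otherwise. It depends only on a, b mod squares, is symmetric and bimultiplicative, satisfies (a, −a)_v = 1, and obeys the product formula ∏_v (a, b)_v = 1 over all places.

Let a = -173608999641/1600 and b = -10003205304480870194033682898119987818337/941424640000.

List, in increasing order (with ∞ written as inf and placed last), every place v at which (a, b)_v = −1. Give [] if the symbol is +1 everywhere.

(a, b) ≡ (-3253481, -7378) mod (ℚ^×)²; places V = {2, 3, 5, 7, 11, 13, 17, 19, 29, 31, 47, ∞}.
(a,b)_∞: sgn(-3253481)=−, sgn(-7378)=−, so -1.
(a,b)_11: α=3, u≡6; β=8, v≡5 (mod 11); (6|11)=-1, (5|11)=+1; sign (−1)^0·-1^8·+1^3 = +1.
(a,b)_19: α=0, u≡2; β=2, v≡2 (mod 19); (2|19)=-1, (2|19)=-1; sign (−1)^0·-1^2·-1^0 = +1.
(a,b)_3: α=2, u≡1; β=4, v≡2 (mod 3); (1|3)=+1, (2|3)=-1; sign (−1)^0·+1^4·-1^2 = +1.
(a,b)_29: α=1, u≡14; β=4, v≡8 (mod 29); (14|29)=-1, (8|29)=-1; sign (−1)^0·-1^4·-1^1 = -1.
(a,b)_13: α=0, u≡1; β=-2, v≡5 (mod 13); (1|13)=+1, (5|13)=-1; sign (−1)^0·+1^-2·-1^0 = +1.
(a,b)_7: α=3, u≡3; β=5, v≡5 (mod 7); (3|7)=-1, (5|7)=-1; sign (−1)^1·-1^5·-1^3 = -1.
(a,b)_31: α=1, u≡3; β=7, v≡18 (mod 31); (3|31)=-1, (18|31)=+1; sign (−1)^1·-1^7·+1^1 = +1.
(a,b)_5: α=-2, u≡1; β=-4, v≡2 (mod 5); (1|5)=+1, (2|5)=-1; sign (−1)^0·+1^-4·-1^-2 = +1.
(a,b)_2: α=-6, β=-19; u≡7, v≡7 (mod 8); ε(u)ε(v)=1·1, αω(v)=-6·0, βω(u)=-19·0; sum ≡ 1  ⇒  -1.
(a,b)_17: α=0, u≡4; β=-1, v≡13 (mod 17); (4|17)=+1, (13|17)=+1; sign (−1)^0·+1^-1·+1^0 = +1.
(a,b)_47: α=1, u≡17; β=4, v≡25 (mod 47); (17|47)=+1, (25|47)=+1; sign (−1)^0·+1^4·+1^1 = +1.
Ram(-3253481, -7378) = {2, 7, 29, ∞}; no ℚ_2-point on the conic.

[2, 7, 29, inf]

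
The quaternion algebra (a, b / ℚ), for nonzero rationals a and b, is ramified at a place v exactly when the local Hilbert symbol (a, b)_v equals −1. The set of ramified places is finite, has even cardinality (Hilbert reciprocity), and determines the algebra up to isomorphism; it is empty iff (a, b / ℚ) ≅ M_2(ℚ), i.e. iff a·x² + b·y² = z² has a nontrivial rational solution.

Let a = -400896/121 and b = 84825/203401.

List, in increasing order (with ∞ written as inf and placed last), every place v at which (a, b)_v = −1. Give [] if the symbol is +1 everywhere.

[3, 13]

(a, b) ≡ (-174, 377) mod (ℚ^×)²; places V = {2, 3, 5, 11, 13, 29, 41, ∞}.
(a,b)_29: α=1, u≡25; β=1, v≡24 (mod 29); (25|29)=+1, (24|29)=+1; sign (−1)^0·+1^1·+1^1 = +1.
(a,b)_13: α=0, u≡6; β=1, v≡4 (mod 13); (6|13)=-1, (4|13)=+1; sign (−1)^0·-1^1·+1^0 = -1.
(a,b)_3: α=3, u≡2; β=2, v≡2 (mod 3); (2|3)=-1, (2|3)=-1; sign (−1)^0·-1^2·-1^3 = -1.
(a,b)_41: α=0, u≡40; β=-2, v≡2 (mod 41); (40|41)=+1, (2|41)=+1; sign (−1)^0·+1^-2·+1^0 = +1.
(a,b)_5: α=0, u≡4; β=2, v≡3 (mod 5); (4|5)=+1, (3|5)=-1; sign (−1)^0·+1^2·-1^0 = +1.
(a,b)_11: α=-2, u≡10; β=-2, v≡9 (mod 11); (10|11)=-1, (9|11)=+1; sign (−1)^0·-1^-2·+1^-2 = +1.
(a,b)_∞: sgn(-174)=−, sgn(377)=+, so +1.
(a,b)_2: α=9, β=0; u≡1, v≡1 (mod 8); ε(u)ε(v)=0·0, αω(v)=9·0, βω(u)=0·0; sum ≡ 0  ⇒  +1.
Ram(-174, 377) = {3, 13}; no ℚ_3-point on the conic.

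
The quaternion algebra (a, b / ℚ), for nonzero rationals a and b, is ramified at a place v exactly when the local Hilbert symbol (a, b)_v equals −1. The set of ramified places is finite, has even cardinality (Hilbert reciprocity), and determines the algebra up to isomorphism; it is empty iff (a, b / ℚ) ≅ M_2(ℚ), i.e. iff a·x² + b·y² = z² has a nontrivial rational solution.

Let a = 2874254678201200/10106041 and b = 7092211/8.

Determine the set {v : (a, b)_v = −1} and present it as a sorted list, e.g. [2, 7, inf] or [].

(a, b) ≡ (7, 289478) mod (ℚ^×)²; places V = {2, 5, 7, 11, 17, 23, 29, 31, ∞}.
(a,b)_29: α=2, u≡25; β=1, v≡22 (mod 29); (25|29)=+1, (22|29)=+1; sign (−1)^0·+1^1·+1^2 = +1.
(a,b)_17: α=-4, u≡5; β=0, v≡4 (mod 17); (5|17)=-1, (4|17)=+1; sign (−1)^0·-1^0·+1^-4 = +1.
(a,b)_23: α=2, u≡7; β=1, v≡11 (mod 23); (7|23)=-1, (11|23)=-1; sign (−1)^0·-1^1·-1^2 = -1.
(a,b)_2: α=4, β=-3; u≡7, v≡3 (mod 8); ε(u)ε(v)=1·1, αω(v)=4·1, βω(u)=-3·0; sum ≡ 1  ⇒  -1.
(a,b)_31: α=2, u≡19; β=1, v≡4 (mod 31); (19|31)=+1, (4|31)=+1; sign (−1)^0·+1^1·+1^2 = +1.
(a,b)_7: α=5, u≡1; β=3, v≡6 (mod 7); (1|7)=+1, (6|7)=-1; sign (−1)^1·+1^3·-1^5 = +1.
(a,b)_∞: sgn(7)=+, sgn(289478)=+, so +1.
(a,b)_11: α=-2, u≡7; β=0, v≡2 (mod 11); (7|11)=-1, (2|11)=-1; sign (−1)^0·-1^0·-1^-2 = +1.
(a,b)_5: α=2, u≡3; β=0, v≡2 (mod 5); (3|5)=-1, (2|5)=-1; sign (−1)^0·-1^0·-1^2 = +1.
(7, 289478 / ℚ) ramifies at {2, 23}: a division algebra.

[2, 23]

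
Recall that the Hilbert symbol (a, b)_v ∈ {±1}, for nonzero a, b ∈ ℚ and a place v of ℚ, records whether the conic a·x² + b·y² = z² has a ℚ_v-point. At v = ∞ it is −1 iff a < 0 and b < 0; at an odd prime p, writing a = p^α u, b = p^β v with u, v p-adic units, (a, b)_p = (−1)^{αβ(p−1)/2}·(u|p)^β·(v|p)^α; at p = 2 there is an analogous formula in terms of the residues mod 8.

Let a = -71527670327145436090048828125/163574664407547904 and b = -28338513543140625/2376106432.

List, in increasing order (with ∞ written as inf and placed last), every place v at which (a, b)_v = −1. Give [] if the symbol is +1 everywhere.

[7, 17, 19, inf]

(a, b) ≡ (-14421, -6783) mod (ℚ^×)²; places V = {2, 3, 5, 7, 11, 17, 19, 23, 47, ∞}.
(a,b)_17: α=4, u≡11; β=1, v≡2 (mod 17); (11|17)=-1, (2|17)=+1; sign (−1)^0·-1^1·+1^4 = -1.
(a,b)_5: α=10, u≡1; β=6, v≡2 (mod 5); (1|5)=+1, (2|5)=-1; sign (−1)^0·+1^6·-1^10 = +1.
(a,b)_47: α=-2, u≡6; β=-2, v≡4 (mod 47); (6|47)=+1, (4|47)=+1; sign (−1)^0·+1^-2·+1^-2 = +1.
(a,b)_∞: sgn(-14421)=−, sgn(-6783)=−, so -1.
(a,b)_11: α=3, u≡3; β=2, v≡1 (mod 11); (3|11)=+1, (1|11)=+1; sign (−1)^0·+1^2·+1^3 = +1.
(a,b)_23: α=3, u≡19; β=2, v≡3 (mod 23); (19|23)=-1, (3|23)=+1; sign (−1)^0·-1^2·+1^3 = +1.
(a,b)_2: α=-18, β=-6; u≡3, v≡1 (mod 8); ε(u)ε(v)=1·0, αω(v)=-18·0, βω(u)=-6·1; sum ≡ 0  ⇒  +1.
(a,b)_7: α=-10, u≡3; β=-5, v≡2 (mod 7); (3|7)=-1, (2|7)=+1; sign (−1)^0·-1^-5·+1^-10 = -1.
(a,b)_19: α=5, u≡6; β=3, v≡11 (mod 19); (6|19)=+1, (11|19)=+1; sign (−1)^1·+1^3·+1^5 = -1.
(a,b)_3: α=7, u≡2; β=5, v≡1 (mod 3); (2|3)=-1, (1|3)=+1; sign (−1)^1·-1^5·+1^7 = +1.
(-14421, -6783 / ℚ) ramifies at {7, 17, 19, ∞}: a division algebra.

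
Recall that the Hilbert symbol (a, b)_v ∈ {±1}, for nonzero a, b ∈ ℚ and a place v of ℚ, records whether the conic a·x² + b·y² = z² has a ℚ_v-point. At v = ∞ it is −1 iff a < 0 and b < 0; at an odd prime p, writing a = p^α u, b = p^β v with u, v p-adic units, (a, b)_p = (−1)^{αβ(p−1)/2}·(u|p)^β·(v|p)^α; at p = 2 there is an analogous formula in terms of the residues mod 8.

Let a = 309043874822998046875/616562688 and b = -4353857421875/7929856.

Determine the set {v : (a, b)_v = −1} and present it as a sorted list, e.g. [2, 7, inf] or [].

[5, 13]

Mod squares: a ≡ 57, b ≡ -1235. Check v ∈ {∞, 2, 3, 5, 7, 11, 13, 19}.
v=5: a=5^14·(≡2), b=5^11·(≡3) mod 5; (2|5)=-1, (3|5)=-1; (−1)^{14·11·2}·(-1)^11·(-1)^14 = -1.
v=2: v_2(a)=-22, v_2(b)=-16; units ≡ 1, 5 (mod 8); ε·ε+αω+βω = 0·0+-22·1+-16·0 ≡ 0  ⇒  (a,b)_2 = +1.
v=19: a=19^5·(≡3), b=19^3·(≡7) mod 19; (3|19)=-1, (7|19)=+1; (−1)^{5·3·9}·(-1)^3·(+1)^5 = +1.
v=∞: 57 > 0 and -1235 < 0  ⇒  (a,b)_∞ = +1.
v=3: a=3^-1·(≡1), b=3^0·(≡1) mod 3; (1|3)=+1, (1|3)=+1; (−1)^{-1·0·1}·(+1)^0·(+1)^-1 = +1.
v=13: a=13^2·(≡5), b=13^1·(≡12) mod 13; (5|13)=-1, (12|13)=+1; (−1)^{2·1·6}·(-1)^1·(+1)^2 = -1.
v=11: a=11^2·(≡6), b=11^-2·(≡8) mod 11; (6|11)=-1, (8|11)=-1; (−1)^{2·-2·5}·(-1)^-2·(-1)^2 = +1.
v=7: a=7^-2·(≡4), b=7^0·(≡1) mod 7; (4|7)=+1, (1|7)=+1; (−1)^{-2·0·3}·(+1)^0·(+1)^-2 = +1.
Ram(57, -1235) = {5, 13}; no ℚ_5-point on the conic.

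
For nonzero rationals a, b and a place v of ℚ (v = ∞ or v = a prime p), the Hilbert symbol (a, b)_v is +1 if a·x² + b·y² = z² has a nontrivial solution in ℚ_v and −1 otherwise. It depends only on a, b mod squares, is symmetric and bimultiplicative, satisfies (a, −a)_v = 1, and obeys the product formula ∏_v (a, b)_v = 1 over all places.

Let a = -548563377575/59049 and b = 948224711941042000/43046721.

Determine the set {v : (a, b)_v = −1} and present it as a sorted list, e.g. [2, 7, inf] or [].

[5, 31, 41, 47]

(a, b) ≡ (-47, 5077645) mod (ℚ^×)²; places V = {2, 3, 5, 17, 31, 41, 47, ∞}.
(a,b)_31: α=2, u≡27; β=3, v≡21 (mod 31); (27|31)=-1, (21|31)=-1; sign (−1)^0·-1^3·-1^2 = -1.
(a,b)_3: α=-10, u≡1; β=-16, v≡1 (mod 3); (1|3)=+1, (1|3)=+1; sign (−1)^0·+1^-16·+1^-10 = +1.
(a,b)_∞: sgn(-47)=−, sgn(5077645)=+, so +1.
(a,b)_41: α=2, u≡15; β=3, v≡20 (mod 41); (15|41)=-1, (20|41)=+1; sign (−1)^0·-1^3·+1^2 = -1.
(a,b)_2: α=0, β=4; u≡1, v≡5 (mod 8); ε(u)ε(v)=0·0, αω(v)=0·1, βω(u)=4·0; sum ≡ 0  ⇒  +1.
(a,b)_47: α=1, u≡39; β=1, v≡45 (mod 47); (39|47)=-1, (45|47)=-1; sign (−1)^1·-1^1·-1^1 = -1.
(a,b)_17: α=2, u≡13; β=3, v≡11 (mod 17); (13|17)=+1, (11|17)=-1; sign (−1)^0·+1^3·-1^2 = +1.
(a,b)_5: α=2, u≡3; β=3, v≡1 (mod 5); (3|5)=-1, (1|5)=+1; sign (−1)^0·-1^3·+1^2 = -1.
|Ram(-47, 5077645)| = 4, even; anisotropic at {5, 31, 41, 47}.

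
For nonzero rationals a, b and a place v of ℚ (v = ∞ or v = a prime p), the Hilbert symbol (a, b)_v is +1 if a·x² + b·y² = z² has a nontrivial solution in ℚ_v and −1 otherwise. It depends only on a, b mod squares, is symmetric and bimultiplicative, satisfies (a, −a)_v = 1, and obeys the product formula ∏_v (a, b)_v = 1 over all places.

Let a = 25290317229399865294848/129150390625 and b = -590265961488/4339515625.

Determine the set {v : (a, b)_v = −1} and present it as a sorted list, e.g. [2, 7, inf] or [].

(a, b) ≡ (3, -158137) mod (ℚ^×)²; places V = {2, 3, 5, 7, 17, 19, 23, 29, 31, 41, ∞}.
(a,b)_31: α=0, u≡3; β=-2, v≡2 (mod 31); (3|31)=-1, (2|31)=+1; sign (−1)^0·-1^-2·+1^0 = +1.
(a,b)_19: α=2, u≡14; β=1, v≡10 (mod 19); (14|19)=-1, (10|19)=-1; sign (−1)^0·-1^1·-1^2 = -1.
(a,b)_23: α=-2, u≡16; β=2, v≡22 (mod 23); (16|23)=+1, (22|23)=-1; sign (−1)^0·+1^2·-1^-2 = +1.
(a,b)_17: α=0, u≡6; β=-2, v≡11 (mod 17); (6|17)=-1, (11|17)=-1; sign (−1)^0·-1^-2·-1^0 = +1.
(a,b)_2: α=20, β=4; u≡3, v≡7 (mod 8); ε(u)ε(v)=1·1, αω(v)=20·0, βω(u)=4·1; sum ≡ 1  ⇒  -1.
(a,b)_7: α=4, u≡3; β=3, v≡6 (mod 7); (3|7)=-1, (6|7)=-1; sign (−1)^0·-1^3·-1^4 = -1.
(a,b)_41: α=2, u≡12; β=1, v≡14 (mod 41); (12|41)=-1, (14|41)=-1; sign (−1)^0·-1^1·-1^2 = -1.
(a,b)_∞: sgn(3)=+, sgn(-158137)=−, so +1.
(a,b)_3: α=9, u≡1; β=2, v≡2 (mod 3); (1|3)=+1, (2|3)=-1; sign (−1)^0·+1^2·-1^9 = -1.
(a,b)_5: α=-12, u≡2; β=-6, v≡3 (mod 5); (2|5)=-1, (3|5)=-1; sign (−1)^0·-1^-6·-1^-12 = +1.
(a,b)_29: α=2, u≡19; β=1, v≡1 (mod 29); (19|29)=-1, (1|29)=+1; sign (−1)^0·-1^1·+1^2 = -1.
(3, -158137 / ℚ) ramifies at {2, 3, 7, 19, 29, 41}: a division algebra.

[2, 3, 7, 19, 29, 41]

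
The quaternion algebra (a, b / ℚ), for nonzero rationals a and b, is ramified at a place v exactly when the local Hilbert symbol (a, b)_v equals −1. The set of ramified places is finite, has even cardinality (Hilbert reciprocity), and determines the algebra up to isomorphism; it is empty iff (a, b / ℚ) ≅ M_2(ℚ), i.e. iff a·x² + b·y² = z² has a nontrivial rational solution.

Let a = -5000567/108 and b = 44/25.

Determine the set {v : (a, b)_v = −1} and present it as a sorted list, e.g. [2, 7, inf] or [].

[2, 3, 11, 13]

(a, b) ≡ (-429, 11) mod (ℚ^×)²; places V = {2, 3, 5, 11, 13, 17, ∞}.
(a,b)_2: α=-2, β=2; u≡3, v≡3 (mod 8); ε(u)ε(v)=1·1, αω(v)=-2·1, βω(u)=2·1; sum ≡ 1  ⇒  -1.
(a,b)_5: α=0, u≡1; β=-2, v≡4 (mod 5); (1|5)=+1, (4|5)=+1; sign (−1)^0·+1^-2·+1^0 = +1.
(a,b)_13: α=1, u≡6; β=0, v≡8 (mod 13); (6|13)=-1, (8|13)=-1; sign (−1)^0·-1^0·-1^1 = -1.
(a,b)_11: α=3, u≡3; β=1, v≡5 (mod 11); (3|11)=+1, (5|11)=+1; sign (−1)^1·+1^1·+1^3 = -1.
(a,b)_3: α=-3, u≡1; β=0, v≡2 (mod 3); (1|3)=+1, (2|3)=-1; sign (−1)^0·+1^0·-1^-3 = -1.
(a,b)_17: α=2, u≡9; β=0, v≡14 (mod 17); (9|17)=+1, (14|17)=-1; sign (−1)^0·+1^0·-1^2 = +1.
(a,b)_∞: sgn(-429)=−, sgn(11)=+, so +1.
(-429, 11 / ℚ) ramifies at {2, 3, 11, 13}: a division algebra.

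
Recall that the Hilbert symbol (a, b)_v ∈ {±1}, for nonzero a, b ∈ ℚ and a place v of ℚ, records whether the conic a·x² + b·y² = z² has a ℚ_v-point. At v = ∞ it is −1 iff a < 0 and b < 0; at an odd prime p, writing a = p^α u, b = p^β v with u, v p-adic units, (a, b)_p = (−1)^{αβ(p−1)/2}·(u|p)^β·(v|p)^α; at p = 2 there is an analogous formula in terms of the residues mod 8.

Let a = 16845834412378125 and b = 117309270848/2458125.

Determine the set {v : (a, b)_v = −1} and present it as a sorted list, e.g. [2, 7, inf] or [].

(a, b) ≡ (5, 33649) mod (ℚ^×)²; places V = {2, 3, 5, 7, 11, 17, 19, 23, 41, ∞}.
(a,b)_2: α=0, β=6; u≡5, v≡1 (mod 8); ε(u)ε(v)=0·0, αω(v)=0·0, βω(u)=6·1; sum ≡ 0  ⇒  +1.
(a,b)_17: α=0, u≡11; β=2, v≡6 (mod 17); (11|17)=-1, (6|17)=-1; sign (−1)^0·-1^2·-1^0 = +1.
(a,b)_41: α=0, u≡2; β=2, v≡34 (mod 41); (2|41)=+1, (34|41)=-1; sign (−1)^0·+1^2·-1^0 = +1.
(a,b)_5: α=5, u≡1; β=-4, v≡1 (mod 5); (1|5)=+1, (1|5)=+1; sign (−1)^0·+1^-4·+1^5 = +1.
(a,b)_23: α=4, u≡21; β=-1, v≡14 (mod 23); (21|23)=-1, (14|23)=-1; sign (−1)^0·-1^-1·-1^4 = -1.
(a,b)_∞: sgn(5)=+, sgn(33649)=+, so +1.
(a,b)_7: α=2, u≡5; β=3, v≡3 (mod 7); (5|7)=-1, (3|7)=-1; sign (−1)^0·-1^3·-1^2 = -1.
(a,b)_11: α=2, u≡9; β=1, v≡9 (mod 11); (9|11)=+1, (9|11)=+1; sign (−1)^0·+1^1·+1^2 = +1.
(a,b)_3: α=2, u≡2; β=-2, v≡1 (mod 3); (2|3)=-1, (1|3)=+1; sign (−1)^0·-1^-2·+1^2 = +1.
(a,b)_19: α=2, u≡7; β=-1, v≡9 (mod 19); (7|19)=+1, (9|19)=+1; sign (−1)^0·+1^-1·+1^2 = +1.
(5, 33649 / ℚ) ramifies at {7, 23}: a division algebra.

[7, 23]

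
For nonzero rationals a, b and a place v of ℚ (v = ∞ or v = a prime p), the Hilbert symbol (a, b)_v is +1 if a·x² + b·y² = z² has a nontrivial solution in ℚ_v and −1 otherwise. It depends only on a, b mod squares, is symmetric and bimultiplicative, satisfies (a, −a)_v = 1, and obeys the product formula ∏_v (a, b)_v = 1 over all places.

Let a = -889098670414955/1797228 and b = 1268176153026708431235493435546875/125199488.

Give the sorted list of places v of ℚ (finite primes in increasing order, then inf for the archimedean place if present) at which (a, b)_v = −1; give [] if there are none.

Mod squares: a ≡ -1114526985, b ≡ 225910. Check v ∈ {∞, 2, 3, 5, 7, 11, 13, 17, 19, 23, 29, 41, 43}.
v=41: a=41^1·(≡38), b=41^3·(≡10) mod 41; (38|41)=-1, (10|41)=+1; (−1)^{1·3·20}·(-1)^3·(+1)^1 = -1.
v=3: a=3^-5·(≡1), b=3^4·(≡1) mod 3; (1|3)=+1, (1|3)=+1; (−1)^{-5·4·1}·(+1)^4·(+1)^-5 = +1.
v=23: a=23^1·(≡1), b=23^-2·(≡8) mod 23; (1|23)=+1, (8|23)=+1; (−1)^{1·-2·11}·(+1)^-2·(+1)^1 = +1.
v=7: a=7^2·(≡1), b=7^6·(≡5) mod 7; (1|7)=+1, (5|7)=-1; (−1)^{2·6·3}·(+1)^6·(-1)^2 = +1.
v=11: a=11^1·(≡10), b=11^2·(≡4) mod 11; (10|11)=-1, (4|11)=+1; (−1)^{1·2·5}·(-1)^2·(+1)^1 = +1.
v=43: a=43^-2·(≡28), b=43^-2·(≡6) mod 43; (28|43)=-1, (6|43)=+1; (−1)^{-2·-2·21}·(-1)^-2·(+1)^-2 = +1.
v=13: a=13^3·(≡12), b=13^2·(≡1) mod 13; (12|13)=+1, (1|13)=+1; (−1)^{3·2·6}·(+1)^2·(+1)^3 = +1.
v=17: a=17^2·(≡15), b=17^2·(≡11) mod 17; (15|17)=+1, (11|17)=-1; (−1)^{2·2·8}·(+1)^2·(-1)^2 = +1.
v=29: a=29^1·(≡20), b=29^3·(≡2) mod 29; (20|29)=+1, (2|29)=-1; (−1)^{1·3·14}·(+1)^3·(-1)^1 = -1.
v=5: a=5^1·(≡3), b=5^9·(≡3) mod 5; (3|5)=-1, (3|5)=-1; (−1)^{1·9·2}·(-1)^9·(-1)^1 = +1.
v=∞: -1114526985 < 0 and 225910 > 0  ⇒  (a,b)_∞ = +1.
v=2: v_2(a)=-2, v_2(b)=-7; units ≡ 7, 3 (mod 8); ε·ε+αω+βω = 1·1+-2·1+-7·0 ≡ 1  ⇒  (a,b)_2 = -1.
v=19: a=19^1·(≡10), b=19^3·(≡18) mod 19; (10|19)=-1, (18|19)=-1; (−1)^{1·3·9}·(-1)^3·(-1)^1 = -1.
Ram(-1114526985, 225910) = {2, 19, 29, 41}; no ℚ_2-point on the conic.

[2, 19, 29, 41]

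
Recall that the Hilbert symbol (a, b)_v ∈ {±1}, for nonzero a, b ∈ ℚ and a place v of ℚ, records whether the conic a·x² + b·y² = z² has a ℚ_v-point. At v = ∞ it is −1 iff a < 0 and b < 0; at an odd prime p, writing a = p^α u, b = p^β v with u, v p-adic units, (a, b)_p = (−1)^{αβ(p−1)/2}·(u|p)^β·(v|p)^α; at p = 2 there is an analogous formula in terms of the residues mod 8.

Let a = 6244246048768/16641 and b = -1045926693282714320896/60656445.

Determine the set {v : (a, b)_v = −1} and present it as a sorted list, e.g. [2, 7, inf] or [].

(a, b) ≡ (13, -15470) mod (ℚ^×)²; places V = {2, 3, 5, 7, 13, 17, 19, 41, 43, ∞}.
(a,b)_43: α=-2, u≡38; β=-2, v≡21 (mod 43); (38|43)=+1, (21|43)=+1; sign (−1)^0·+1^-2·+1^-2 = +1.
(a,b)_7: α=4, u≡6; β=7, v≡1 (mod 7); (6|7)=-1, (1|7)=+1; sign (−1)^0·-1^7·+1^4 = -1.
(a,b)_41: α=0, u≡14; β=2, v≡15 (mod 41); (14|41)=-1, (15|41)=-1; sign (−1)^0·-1^2·-1^0 = +1.
(a,b)_19: α=0, u≡3; β=2, v≡15 (mod 19); (3|19)=-1, (15|19)=-1; sign (−1)^0·-1^2·-1^0 = +1.
(a,b)_17: α=2, u≡8; β=3, v≡4 (mod 17); (8|17)=+1, (4|17)=+1; sign (−1)^0·+1^3·+1^2 = +1.
(a,b)_3: α=-2, u≡1; β=-8, v≡1 (mod 3); (1|3)=+1, (1|3)=+1; sign (−1)^0·+1^-8·+1^-2 = +1.
(a,b)_2: α=12, β=15; u≡5, v≡1 (mod 8); ε(u)ε(v)=0·0, αω(v)=12·0, βω(u)=15·1; sum ≡ 1  ⇒  -1.
(a,b)_5: α=0, u≡3; β=-1, v≡1 (mod 5); (3|5)=-1, (1|5)=+1; sign (−1)^0·-1^-1·+1^0 = -1.
(a,b)_13: α=3, u≡1; β=1, v≡7 (mod 13); (1|13)=+1, (7|13)=-1; sign (−1)^0·+1^1·-1^3 = -1.
(a,b)_∞: sgn(13)=+, sgn(-15470)=−, so +1.
|Ram(13, -15470)| = 4, even; anisotropic at {2, 5, 7, 13}.

[2, 5, 7, 13]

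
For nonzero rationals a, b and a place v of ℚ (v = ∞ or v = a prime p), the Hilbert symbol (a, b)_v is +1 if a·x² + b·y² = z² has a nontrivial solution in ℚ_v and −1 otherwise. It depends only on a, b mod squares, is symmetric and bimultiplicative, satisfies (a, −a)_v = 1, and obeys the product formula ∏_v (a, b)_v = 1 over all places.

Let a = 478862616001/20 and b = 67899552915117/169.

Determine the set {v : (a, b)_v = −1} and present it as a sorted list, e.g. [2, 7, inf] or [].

(a, b) ≡ (5, 17157) mod (ℚ^×)²; places V = {2, 3, 5, 7, 11, 13, 19, 43, ∞}.
(a,b)_13: α=0, u≡6; β=-2, v≡1 (mod 13); (6|13)=-1, (1|13)=+1; sign (−1)^0·-1^-2·+1^0 = +1.
(a,b)_∞: sgn(5)=+, sgn(17157)=+, so +1.
(a,b)_3: α=0, u≡2; β=1, v≡1 (mod 3); (2|3)=-1, (1|3)=+1; sign (−1)^0·-1^1·+1^0 = -1.
(a,b)_19: α=2, u≡4; β=3, v≡8 (mod 19); (4|19)=+1, (8|19)=-1; sign (−1)^0·+1^3·-1^2 = +1.
(a,b)_11: α=4, u≡5; β=2, v≡2 (mod 11); (5|11)=+1, (2|11)=-1; sign (−1)^0·+1^2·-1^4 = +1.
(a,b)_5: α=-1, u≡4; β=0, v≡3 (mod 5); (4|5)=+1, (3|5)=-1; sign (−1)^0·+1^0·-1^-1 = -1.
(a,b)_43: α=2, u≡34; β=3, v≡39 (mod 43); (34|43)=-1, (39|43)=-1; sign (−1)^0·-1^3·-1^2 = -1.
(a,b)_2: α=-2, β=0; u≡5, v≡5 (mod 8); ε(u)ε(v)=0·0, αω(v)=-2·1, βω(u)=0·1; sum ≡ 0  ⇒  +1.
(a,b)_7: α=2, u≡5; β=3, v≡1 (mod 7); (5|7)=-1, (1|7)=+1; sign (−1)^0·-1^3·+1^2 = -1.
(5, 17157 / ℚ) ramifies at {3, 5, 7, 43}: a division algebra.

[3, 5, 7, 43]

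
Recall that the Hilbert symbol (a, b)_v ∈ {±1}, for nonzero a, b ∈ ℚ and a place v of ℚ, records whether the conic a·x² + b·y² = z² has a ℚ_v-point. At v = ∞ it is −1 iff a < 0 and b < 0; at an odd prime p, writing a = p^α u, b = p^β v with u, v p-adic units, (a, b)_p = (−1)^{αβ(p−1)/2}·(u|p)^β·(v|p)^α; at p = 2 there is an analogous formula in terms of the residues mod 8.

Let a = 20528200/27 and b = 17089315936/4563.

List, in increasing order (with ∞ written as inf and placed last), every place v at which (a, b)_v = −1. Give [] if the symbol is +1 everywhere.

Mod squares: a ≡ 615846, b ≡ 14322. Check v ∈ {∞, 2, 3, 5, 7, 11, 13, 31, 43}.
v=31: a=31^1·(≡21), b=31^1·(≡5) mod 31; (21|31)=-1, (5|31)=+1; (−1)^{1·1·15}·(-1)^1·(+1)^1 = +1.
v=∞: 615846 > 0 and 14322 > 0  ⇒  (a,b)_∞ = +1.
v=5: a=5^2·(≡4), b=5^0·(≡2) mod 5; (4|5)=+1, (2|5)=-1; (−1)^{2·0·2}·(+1)^0·(-1)^2 = +1.
v=43: a=43^1·(≡26), b=43^2·(≡26) mod 43; (26|43)=-1, (26|43)=-1; (−1)^{1·2·21}·(-1)^2·(-1)^1 = -1.
v=11: a=11^1·(≡10), b=11^3·(≡4) mod 11; (10|11)=-1, (4|11)=+1; (−1)^{1·3·5}·(-1)^3·(+1)^1 = +1.
v=7: a=7^1·(≡1), b=7^1·(≡2) mod 7; (1|7)=+1, (2|7)=+1; (−1)^{1·1·3}·(+1)^1·(+1)^1 = -1.
v=13: a=13^0·(≡4), b=13^-2·(≡4) mod 13; (4|13)=+1, (4|13)=+1; (−1)^{0·-2·6}·(+1)^-2·(+1)^0 = +1.
v=2: v_2(a)=3, v_2(b)=5; units ≡ 3, 1 (mod 8); ε·ε+αω+βω = 1·0+3·0+5·1 ≡ 1  ⇒  (a,b)_2 = -1.
v=3: a=3^-3·(≡1), b=3^-3·(≡1) mod 3; (1|3)=+1, (1|3)=+1; (−1)^{-3·-3·1}·(+1)^-3·(+1)^-3 = -1.
|Ram(615846, 14322)| = 4, even; anisotropic at {2, 3, 7, 43}.

[2, 3, 7, 43]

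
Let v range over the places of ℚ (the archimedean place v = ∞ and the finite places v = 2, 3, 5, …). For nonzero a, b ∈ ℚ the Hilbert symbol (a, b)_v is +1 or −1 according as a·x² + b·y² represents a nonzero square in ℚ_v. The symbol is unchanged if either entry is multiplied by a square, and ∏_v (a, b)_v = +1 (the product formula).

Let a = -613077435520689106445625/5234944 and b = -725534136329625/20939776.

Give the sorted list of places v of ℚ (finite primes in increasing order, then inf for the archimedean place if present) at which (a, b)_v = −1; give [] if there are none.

[2, 5, 29, inf]

Mod squares: a ≡ -2337, b ≡ -1290065. Check v ∈ {∞, 2, 3, 5, 7, 11, 13, 17, 19, 29, 31, 41}.
v=3: a=3^9·(≡1), b=3^4·(≡1) mod 3; (1|3)=+1, (1|3)=+1; (−1)^{9·4·1}·(+1)^4·(+1)^9 = +1.
v=13: a=13^-2·(≡10), b=13^-2·(≡1) mod 13; (10|13)=+1, (1|13)=+1; (−1)^{-2·-2·6}·(+1)^-2·(+1)^-2 = +1.
v=29: a=29^2·(≡15), b=29^1·(≡7) mod 29; (15|29)=-1, (7|29)=+1; (−1)^{2·1·14}·(-1)^1·(+1)^2 = -1.
v=11: a=11^-2·(≡7), b=11^-2·(≡1) mod 11; (7|11)=-1, (1|11)=+1; (−1)^{-2·-2·5}·(-1)^-2·(+1)^-2 = +1.
v=31: a=31^4·(≡2), b=31^3·(≡28) mod 31; (2|31)=+1, (28|31)=+1; (−1)^{4·3·15}·(+1)^3·(+1)^4 = +1.
v=2: v_2(a)=-8, v_2(b)=-10; units ≡ 7, 7 (mod 8); ε·ε+αω+βω = 1·1+-8·0+-10·0 ≡ 1  ⇒  (a,b)_2 = -1.
v=5: a=5^4·(≡3), b=5^3·(≡3) mod 5; (3|5)=-1, (3|5)=-1; (−1)^{4·3·2}·(-1)^3·(-1)^4 = -1.
v=19: a=19^1·(≡13), b=19^0·(≡16) mod 19; (13|19)=-1, (16|19)=+1; (−1)^{1·0·9}·(-1)^0·(+1)^1 = +1.
v=∞: -2337 < 0 and -1290065 < 0  ⇒  (a,b)_∞ = -1.
v=17: a=17^0·(≡9), b=17^2·(≡11) mod 17; (9|17)=+1, (11|17)=-1; (−1)^{0·2·8}·(+1)^2·(-1)^0 = +1.
v=41: a=41^3·(≡40), b=41^1·(≡21) mod 41; (40|41)=+1, (21|41)=+1; (−1)^{3·1·20}·(+1)^1·(+1)^3 = +1.
v=7: a=7^2·(≡2), b=7^1·(≡2) mod 7; (2|7)=+1, (2|7)=+1; (−1)^{2·1·3}·(+1)^1·(+1)^2 = +1.
|Ram(-2337, -1290065)| = 4, even; anisotropic at {2, 5, 29, ∞}.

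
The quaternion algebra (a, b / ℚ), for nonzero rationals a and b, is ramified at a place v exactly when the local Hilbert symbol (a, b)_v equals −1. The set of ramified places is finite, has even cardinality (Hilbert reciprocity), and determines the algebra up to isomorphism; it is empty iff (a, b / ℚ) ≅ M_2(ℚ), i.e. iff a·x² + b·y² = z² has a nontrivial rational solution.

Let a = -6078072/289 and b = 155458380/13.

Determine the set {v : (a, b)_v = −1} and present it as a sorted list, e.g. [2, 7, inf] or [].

Mod squares: a ≡ -12558, b ≡ 85215. Check v ∈ {∞, 2, 3, 5, 7, 11, 13, 17, 19, 23}.
v=19: a=19^0·(≡7), b=19^1·(≡17) mod 19; (7|19)=+1, (17|19)=+1; (−1)^{0·1·9}·(+1)^1·(+1)^0 = +1.
v=7: a=7^1·(≡6), b=7^2·(≡4) mod 7; (6|7)=-1, (4|7)=+1; (−1)^{1·2·3}·(-1)^2·(+1)^1 = +1.
v=5: a=5^0·(≡2), b=5^1·(≡2) mod 5; (2|5)=-1, (2|5)=-1; (−1)^{0·1·2}·(-1)^1·(-1)^0 = -1.
v=23: a=23^1·(≡4), b=23^1·(≡18) mod 23; (4|23)=+1, (18|23)=+1; (−1)^{1·1·11}·(+1)^1·(+1)^1 = -1.
v=17: a=17^-2·(≡6), b=17^0·(≡6) mod 17; (6|17)=-1, (6|17)=-1; (−1)^{-2·0·8}·(-1)^0·(-1)^-2 = +1.
v=11: a=11^2·(≡9), b=11^2·(≡1) mod 11; (9|11)=+1, (1|11)=+1; (−1)^{2·2·5}·(+1)^2·(+1)^2 = +1.
v=13: a=13^1·(≡9), b=13^-1·(≡12) mod 13; (9|13)=+1, (12|13)=+1; (−1)^{1·-1·6}·(+1)^-1·(+1)^1 = +1.
v=3: a=3^1·(≡2), b=3^1·(≡1) mod 3; (2|3)=-1, (1|3)=+1; (−1)^{1·1·1}·(-1)^1·(+1)^1 = +1.
v=∞: -12558 < 0 and 85215 > 0  ⇒  (a,b)_∞ = +1.
v=2: v_2(a)=3, v_2(b)=2; units ≡ 1, 7 (mod 8); ε·ε+αω+βω = 0·1+3·0+2·0 ≡ 0  ⇒  (a,b)_2 = +1.
Ram(-12558, 85215) = {5, 23}; no ℚ_5-point on the conic.

[5, 23]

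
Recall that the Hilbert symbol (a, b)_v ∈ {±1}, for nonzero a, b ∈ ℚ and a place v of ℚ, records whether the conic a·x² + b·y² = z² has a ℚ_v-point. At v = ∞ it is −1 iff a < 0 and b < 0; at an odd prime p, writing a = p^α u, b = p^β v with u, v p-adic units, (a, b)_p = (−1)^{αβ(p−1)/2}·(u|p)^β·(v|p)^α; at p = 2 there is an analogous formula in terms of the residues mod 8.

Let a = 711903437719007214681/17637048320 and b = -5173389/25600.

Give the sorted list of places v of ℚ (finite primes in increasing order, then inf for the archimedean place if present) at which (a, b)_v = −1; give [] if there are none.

Mod squares: a ≡ 23205, b ≡ -221. Check v ∈ {∞, 2, 3, 5, 7, 11, 13, 17, 29}.
v=11: a=11^2·(≡2), b=11^0·(≡7) mod 11; (2|11)=-1, (7|11)=-1; (−1)^{2·0·5}·(-1)^0·(-1)^2 = +1.
v=17: a=17^5·(≡11), b=17^3·(≡8) mod 17; (11|17)=-1, (8|17)=+1; (−1)^{5·3·8}·(-1)^3·(+1)^5 = -1.
v=29: a=29^-2·(≡22), b=29^0·(≡3) mod 29; (22|29)=+1, (3|29)=-1; (−1)^{-2·0·14}·(+1)^0·(-1)^-2 = +1.
v=3: a=3^13·(≡1), b=3^4·(≡1) mod 3; (1|3)=+1, (1|3)=+1; (−1)^{13·4·1}·(+1)^4·(+1)^13 = +1.
v=5: a=5^-1·(≡4), b=5^-2·(≡4) mod 5; (4|5)=+1, (4|5)=+1; (−1)^{-1·-2·2}·(+1)^-2·(+1)^-1 = +1.
v=2: v_2(a)=-22, v_2(b)=-10; units ≡ 5, 3 (mod 8); ε·ε+αω+βω = 0·1+-22·1+-10·1 ≡ 0  ⇒  (a,b)_2 = +1.
v=∞: 23205 > 0 and -221 < 0  ⇒  (a,b)_∞ = +1.
v=7: a=7^1·(≡4), b=7^0·(≡3) mod 7; (4|7)=+1, (3|7)=-1; (−1)^{1·0·3}·(+1)^0·(-1)^1 = -1.
v=13: a=13^5·(≡1), b=13^1·(≡1) mod 13; (1|13)=+1, (1|13)=+1; (−1)^{5·1·6}·(+1)^1·(+1)^5 = +1.
Ram(23205, -221) = {7, 17}; no ℚ_7-point on the conic.

[7, 17]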